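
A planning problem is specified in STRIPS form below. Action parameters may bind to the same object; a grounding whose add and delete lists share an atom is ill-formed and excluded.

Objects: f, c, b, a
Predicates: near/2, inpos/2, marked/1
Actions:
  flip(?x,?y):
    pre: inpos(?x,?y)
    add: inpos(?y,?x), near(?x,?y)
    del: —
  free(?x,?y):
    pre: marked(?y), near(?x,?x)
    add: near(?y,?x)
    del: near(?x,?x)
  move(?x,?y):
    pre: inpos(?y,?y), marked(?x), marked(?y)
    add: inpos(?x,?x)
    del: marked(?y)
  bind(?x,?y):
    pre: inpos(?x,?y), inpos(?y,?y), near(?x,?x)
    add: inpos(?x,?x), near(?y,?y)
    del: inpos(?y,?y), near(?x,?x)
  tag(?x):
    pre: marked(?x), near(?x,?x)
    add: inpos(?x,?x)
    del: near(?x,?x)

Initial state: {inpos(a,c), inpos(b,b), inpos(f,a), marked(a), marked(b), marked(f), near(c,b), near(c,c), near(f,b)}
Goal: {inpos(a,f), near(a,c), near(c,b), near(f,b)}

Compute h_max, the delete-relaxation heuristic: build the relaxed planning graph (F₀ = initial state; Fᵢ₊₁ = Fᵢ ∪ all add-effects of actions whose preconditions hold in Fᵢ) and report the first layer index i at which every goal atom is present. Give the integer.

1

F0 = init (9 atoms)
F1 = F0 ∪ {inpos(a,a), inpos(a,f), inpos(c,a), inpos(f,f), near(a,c), near(b,b), near(b,c), near(f,a), near(f,c)}  (18 atoms)
goal ⊆ F1  ⇒  h_max = 1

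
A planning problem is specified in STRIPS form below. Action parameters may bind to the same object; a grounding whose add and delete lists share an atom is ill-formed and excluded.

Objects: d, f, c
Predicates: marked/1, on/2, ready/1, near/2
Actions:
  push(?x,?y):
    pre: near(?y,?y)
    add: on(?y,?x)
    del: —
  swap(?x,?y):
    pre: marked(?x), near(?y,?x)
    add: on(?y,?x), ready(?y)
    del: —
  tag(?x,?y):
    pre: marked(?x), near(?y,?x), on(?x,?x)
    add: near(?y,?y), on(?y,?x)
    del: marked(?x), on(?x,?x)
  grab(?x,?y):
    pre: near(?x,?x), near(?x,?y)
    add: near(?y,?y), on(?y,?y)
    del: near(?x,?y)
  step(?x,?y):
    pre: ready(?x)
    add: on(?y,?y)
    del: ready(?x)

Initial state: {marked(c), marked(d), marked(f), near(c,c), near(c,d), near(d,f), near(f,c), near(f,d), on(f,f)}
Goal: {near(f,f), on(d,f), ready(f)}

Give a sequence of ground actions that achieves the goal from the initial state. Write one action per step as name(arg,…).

1. swap(d,f)  →  {marked(c), marked(d), marked(f), near(c,c), near(c,d), near(d,f), near(f,c), near(f,d), on(f,d), on(f,f), ready(f)}
2. tag(f,d)  →  {marked(c), marked(d), near(c,c), near(c,d), near(d,d), near(d,f), near(f,c), near(f,d), on(d,f), on(f,d), ready(f)}
3. grab(d,f)  →  {marked(c), marked(d), near(c,c), near(c,d), near(d,d), near(f,c), near(f,d), near(f,f), on(d,f), on(f,d), on(f,f), ready(f)}

swap(d,f); tag(f,d); grab(d,f)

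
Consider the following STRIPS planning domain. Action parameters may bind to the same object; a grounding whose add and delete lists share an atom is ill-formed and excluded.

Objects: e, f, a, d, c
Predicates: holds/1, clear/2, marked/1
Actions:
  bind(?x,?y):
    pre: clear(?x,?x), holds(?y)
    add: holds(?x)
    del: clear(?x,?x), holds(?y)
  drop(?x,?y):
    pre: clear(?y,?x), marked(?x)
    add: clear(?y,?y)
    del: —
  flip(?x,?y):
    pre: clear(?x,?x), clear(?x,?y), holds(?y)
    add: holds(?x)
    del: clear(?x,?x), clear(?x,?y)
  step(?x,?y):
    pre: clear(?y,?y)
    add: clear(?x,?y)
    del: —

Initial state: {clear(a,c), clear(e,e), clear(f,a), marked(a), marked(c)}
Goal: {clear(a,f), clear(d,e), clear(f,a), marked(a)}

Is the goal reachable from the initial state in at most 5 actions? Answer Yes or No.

Yes

1. drop(a,f)  →  {clear(a,c), clear(e,e), clear(f,a), clear(f,f), marked(a), marked(c)}
2. step(a,f)  →  {clear(a,c), clear(a,f), clear(e,e), clear(f,a), clear(f,f), marked(a), marked(c)}
3. step(d,e)  →  {clear(a,c), clear(a,f), clear(d,e), clear(e,e), clear(f,a), clear(f,f), marked(a), marked(c)}
optimal plan length = 3; 3 ≤ 5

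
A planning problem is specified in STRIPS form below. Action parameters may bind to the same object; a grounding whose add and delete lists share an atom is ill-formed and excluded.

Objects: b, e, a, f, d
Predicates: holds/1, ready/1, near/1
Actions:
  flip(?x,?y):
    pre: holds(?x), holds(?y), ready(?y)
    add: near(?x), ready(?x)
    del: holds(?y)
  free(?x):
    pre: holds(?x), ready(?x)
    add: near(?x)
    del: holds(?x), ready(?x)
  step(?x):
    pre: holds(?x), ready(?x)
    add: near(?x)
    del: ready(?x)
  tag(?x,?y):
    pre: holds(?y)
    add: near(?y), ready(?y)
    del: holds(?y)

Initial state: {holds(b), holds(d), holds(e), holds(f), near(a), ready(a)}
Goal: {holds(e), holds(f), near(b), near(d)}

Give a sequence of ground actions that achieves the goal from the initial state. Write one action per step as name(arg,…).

tag(b,b); tag(b,d)

1. tag(b,b)  →  {holds(d), holds(e), holds(f), near(a), near(b), ready(a), ready(b)}
2. tag(b,d)  →  {holds(e), holds(f), near(a), near(b), near(d), ready(a), ready(b), ready(d)}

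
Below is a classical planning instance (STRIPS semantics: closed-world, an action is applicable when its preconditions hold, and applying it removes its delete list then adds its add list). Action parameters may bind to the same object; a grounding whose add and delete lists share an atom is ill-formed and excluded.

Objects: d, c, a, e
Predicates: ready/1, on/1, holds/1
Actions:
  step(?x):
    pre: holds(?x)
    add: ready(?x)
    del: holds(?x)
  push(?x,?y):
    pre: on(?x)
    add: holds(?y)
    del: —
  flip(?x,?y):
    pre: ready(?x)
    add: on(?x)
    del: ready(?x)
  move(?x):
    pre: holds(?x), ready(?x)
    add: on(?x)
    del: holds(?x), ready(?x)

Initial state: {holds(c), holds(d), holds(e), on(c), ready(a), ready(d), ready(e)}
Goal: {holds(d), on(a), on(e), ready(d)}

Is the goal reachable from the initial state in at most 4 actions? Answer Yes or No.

Yes

1. flip(a,d)  →  {holds(c), holds(d), holds(e), on(a), on(c), ready(d), ready(e)}
2. flip(e,d)  →  {holds(c), holds(d), holds(e), on(a), on(c), on(e), ready(d)}
optimal plan length = 2; 2 ≤ 4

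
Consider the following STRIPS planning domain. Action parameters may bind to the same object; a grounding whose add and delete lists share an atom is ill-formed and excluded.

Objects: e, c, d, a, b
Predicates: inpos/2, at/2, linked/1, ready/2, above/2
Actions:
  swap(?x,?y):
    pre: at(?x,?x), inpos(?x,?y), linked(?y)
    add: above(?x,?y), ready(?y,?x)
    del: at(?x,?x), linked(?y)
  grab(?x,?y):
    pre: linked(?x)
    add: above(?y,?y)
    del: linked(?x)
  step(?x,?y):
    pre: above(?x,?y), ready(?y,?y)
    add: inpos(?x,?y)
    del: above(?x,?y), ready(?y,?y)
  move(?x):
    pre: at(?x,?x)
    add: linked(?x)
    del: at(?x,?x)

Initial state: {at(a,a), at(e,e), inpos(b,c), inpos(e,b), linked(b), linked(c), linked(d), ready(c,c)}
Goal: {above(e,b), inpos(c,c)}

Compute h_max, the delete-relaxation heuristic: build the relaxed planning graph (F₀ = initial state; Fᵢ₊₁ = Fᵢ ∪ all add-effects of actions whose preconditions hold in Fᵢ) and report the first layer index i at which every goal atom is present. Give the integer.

F0 = init (8 atoms)
F1 = F0 ∪ {above(a,a), above(b,b), above(c,c), above(d,d), above(e,b), above(e,e), linked(a), linked(e), ready(b,e)}  (17 atoms)
F2 = F1 ∪ {inpos(c,c)}  (18 atoms)
goal ⊆ F2  ⇒  h_max = 2

2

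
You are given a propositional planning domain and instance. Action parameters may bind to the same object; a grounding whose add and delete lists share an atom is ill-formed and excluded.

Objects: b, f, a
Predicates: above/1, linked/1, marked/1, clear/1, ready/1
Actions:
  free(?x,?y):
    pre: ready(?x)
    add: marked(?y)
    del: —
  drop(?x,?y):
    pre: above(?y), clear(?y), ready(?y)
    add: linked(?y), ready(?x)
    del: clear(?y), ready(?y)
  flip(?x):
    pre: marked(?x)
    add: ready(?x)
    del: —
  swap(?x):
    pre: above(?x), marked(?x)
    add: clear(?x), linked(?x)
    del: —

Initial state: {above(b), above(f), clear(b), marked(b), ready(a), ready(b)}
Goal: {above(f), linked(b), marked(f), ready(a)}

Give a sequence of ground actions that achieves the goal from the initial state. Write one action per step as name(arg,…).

1. free(b,f)  →  {above(b), above(f), clear(b), marked(b), marked(f), ready(a), ready(b)}
2. drop(f,b)  →  {above(b), above(f), linked(b), marked(b), marked(f), ready(a), ready(f)}

free(b,f); drop(f,b)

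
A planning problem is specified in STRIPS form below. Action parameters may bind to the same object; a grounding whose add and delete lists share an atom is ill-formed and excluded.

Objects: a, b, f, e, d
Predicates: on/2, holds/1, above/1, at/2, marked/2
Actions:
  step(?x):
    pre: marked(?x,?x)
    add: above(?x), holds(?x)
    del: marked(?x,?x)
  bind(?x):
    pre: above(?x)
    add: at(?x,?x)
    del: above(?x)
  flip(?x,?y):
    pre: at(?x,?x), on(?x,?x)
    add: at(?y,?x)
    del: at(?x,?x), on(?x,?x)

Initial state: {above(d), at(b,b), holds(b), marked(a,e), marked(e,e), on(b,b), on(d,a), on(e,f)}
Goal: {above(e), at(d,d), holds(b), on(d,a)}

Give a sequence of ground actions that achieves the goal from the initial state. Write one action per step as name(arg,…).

step(e); bind(d)

1. step(e)  →  {above(d), above(e), at(b,b), holds(b), holds(e), marked(a,e), on(b,b), on(d,a), on(e,f)}
2. bind(d)  →  {above(e), at(b,b), at(d,d), holds(b), holds(e), marked(a,e), on(b,b), on(d,a), on(e,f)}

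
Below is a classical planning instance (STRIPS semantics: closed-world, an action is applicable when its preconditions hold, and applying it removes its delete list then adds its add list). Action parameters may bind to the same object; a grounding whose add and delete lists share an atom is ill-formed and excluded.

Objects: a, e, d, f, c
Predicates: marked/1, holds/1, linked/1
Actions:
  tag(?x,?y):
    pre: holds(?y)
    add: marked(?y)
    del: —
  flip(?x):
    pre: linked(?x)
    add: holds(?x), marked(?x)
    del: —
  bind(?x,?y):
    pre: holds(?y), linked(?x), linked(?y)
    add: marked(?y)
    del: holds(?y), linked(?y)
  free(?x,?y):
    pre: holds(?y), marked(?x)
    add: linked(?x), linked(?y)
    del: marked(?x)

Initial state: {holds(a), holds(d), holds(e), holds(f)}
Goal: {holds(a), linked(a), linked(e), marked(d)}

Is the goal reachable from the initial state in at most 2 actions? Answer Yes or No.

1. tag(a,a)  →  {holds(a), holds(d), holds(e), holds(f), marked(a)}
2. tag(a,d)  →  {holds(a), holds(d), holds(e), holds(f), marked(a), marked(d)}
3. free(a,e)  →  {holds(a), holds(d), holds(e), holds(f), linked(a), linked(e), marked(d)}
optimal plan length = 3; 3 > 2

No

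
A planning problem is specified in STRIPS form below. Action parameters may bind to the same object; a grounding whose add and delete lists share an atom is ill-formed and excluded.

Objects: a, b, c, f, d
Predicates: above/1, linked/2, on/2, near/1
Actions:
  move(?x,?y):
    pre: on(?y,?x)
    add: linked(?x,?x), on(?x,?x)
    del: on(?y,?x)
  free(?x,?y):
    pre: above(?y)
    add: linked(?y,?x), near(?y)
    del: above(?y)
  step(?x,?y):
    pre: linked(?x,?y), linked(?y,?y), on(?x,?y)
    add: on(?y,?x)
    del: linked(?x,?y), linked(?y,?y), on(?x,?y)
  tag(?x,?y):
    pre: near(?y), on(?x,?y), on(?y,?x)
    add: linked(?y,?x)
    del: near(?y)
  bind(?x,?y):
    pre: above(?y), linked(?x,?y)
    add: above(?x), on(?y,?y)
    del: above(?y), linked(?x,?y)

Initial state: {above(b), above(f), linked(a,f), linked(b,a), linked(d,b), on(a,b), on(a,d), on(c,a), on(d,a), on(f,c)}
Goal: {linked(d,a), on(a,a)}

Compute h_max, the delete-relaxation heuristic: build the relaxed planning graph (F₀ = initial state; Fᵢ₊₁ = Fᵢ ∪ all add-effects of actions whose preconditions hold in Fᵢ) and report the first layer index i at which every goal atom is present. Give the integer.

F0 = init (10 atoms)
F1 = F0 ∪ {above(a), above(d), linked(a,a), linked(b,b), linked(b,c), linked(b,d), linked(b,f), linked(c,c), linked(d,d), linked(f,a), linked(f,b), linked(f,c), linked(f,d), linked(f,f), near(b), near(f), on(a,a), on(b,b), on(c,c), on(d,d), on(f,f)}  (31 atoms)
F2 = F1 ∪ {linked(a,b), linked(a,c), linked(a,d), linked(d,a), linked(d,c), linked(d,f), near(a), near(d), on(c,f)}  (40 atoms)
goal ⊆ F2  ⇒  h_max = 2

2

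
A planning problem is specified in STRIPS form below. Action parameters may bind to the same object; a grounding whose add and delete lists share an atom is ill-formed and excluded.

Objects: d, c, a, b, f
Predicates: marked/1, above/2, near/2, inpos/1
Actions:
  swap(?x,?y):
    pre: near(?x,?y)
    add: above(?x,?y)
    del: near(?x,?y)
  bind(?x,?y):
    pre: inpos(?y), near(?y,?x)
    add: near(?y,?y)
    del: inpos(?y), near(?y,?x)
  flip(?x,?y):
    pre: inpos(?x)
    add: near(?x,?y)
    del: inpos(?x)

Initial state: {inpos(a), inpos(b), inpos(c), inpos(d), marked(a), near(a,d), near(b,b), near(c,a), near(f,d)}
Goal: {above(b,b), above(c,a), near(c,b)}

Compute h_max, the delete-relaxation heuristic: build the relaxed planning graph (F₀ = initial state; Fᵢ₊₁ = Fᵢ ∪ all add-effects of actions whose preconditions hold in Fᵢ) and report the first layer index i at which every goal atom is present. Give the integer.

F0 = init (9 atoms)
F1 = F0 ∪ {above(a,d), above(b,b), above(c,a), above(f,d), near(a,a), near(a,b), near(a,c), near(a,f), near(b,a), near(b,c), near(b,d), near(b,f), near(c,b), near(c,c), near(c,d), near(c,f), near(d,a), near(d,b), near(d,c), near(d,d), near(d,f)}  (30 atoms)
goal ⊆ F1  ⇒  h_max = 1

1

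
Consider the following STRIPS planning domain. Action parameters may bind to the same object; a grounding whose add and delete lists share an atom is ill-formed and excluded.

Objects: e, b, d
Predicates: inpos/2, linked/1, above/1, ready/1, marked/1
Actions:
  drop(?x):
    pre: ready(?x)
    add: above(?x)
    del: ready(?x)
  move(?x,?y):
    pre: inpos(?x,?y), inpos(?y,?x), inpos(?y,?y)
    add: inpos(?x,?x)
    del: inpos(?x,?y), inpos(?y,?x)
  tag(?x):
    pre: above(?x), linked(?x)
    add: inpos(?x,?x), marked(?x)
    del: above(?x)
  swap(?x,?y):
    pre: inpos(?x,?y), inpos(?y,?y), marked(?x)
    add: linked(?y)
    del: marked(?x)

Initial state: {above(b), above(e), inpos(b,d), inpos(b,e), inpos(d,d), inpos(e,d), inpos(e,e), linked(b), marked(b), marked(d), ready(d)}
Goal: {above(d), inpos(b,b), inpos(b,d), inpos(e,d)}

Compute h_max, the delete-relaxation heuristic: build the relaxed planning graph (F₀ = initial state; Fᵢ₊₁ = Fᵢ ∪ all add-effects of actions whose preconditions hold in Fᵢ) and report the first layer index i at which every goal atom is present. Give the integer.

1

F0 = init (11 atoms)
F1 = F0 ∪ {above(d), inpos(b,b), linked(d), linked(e)}  (15 atoms)
goal ⊆ F1  ⇒  h_max = 1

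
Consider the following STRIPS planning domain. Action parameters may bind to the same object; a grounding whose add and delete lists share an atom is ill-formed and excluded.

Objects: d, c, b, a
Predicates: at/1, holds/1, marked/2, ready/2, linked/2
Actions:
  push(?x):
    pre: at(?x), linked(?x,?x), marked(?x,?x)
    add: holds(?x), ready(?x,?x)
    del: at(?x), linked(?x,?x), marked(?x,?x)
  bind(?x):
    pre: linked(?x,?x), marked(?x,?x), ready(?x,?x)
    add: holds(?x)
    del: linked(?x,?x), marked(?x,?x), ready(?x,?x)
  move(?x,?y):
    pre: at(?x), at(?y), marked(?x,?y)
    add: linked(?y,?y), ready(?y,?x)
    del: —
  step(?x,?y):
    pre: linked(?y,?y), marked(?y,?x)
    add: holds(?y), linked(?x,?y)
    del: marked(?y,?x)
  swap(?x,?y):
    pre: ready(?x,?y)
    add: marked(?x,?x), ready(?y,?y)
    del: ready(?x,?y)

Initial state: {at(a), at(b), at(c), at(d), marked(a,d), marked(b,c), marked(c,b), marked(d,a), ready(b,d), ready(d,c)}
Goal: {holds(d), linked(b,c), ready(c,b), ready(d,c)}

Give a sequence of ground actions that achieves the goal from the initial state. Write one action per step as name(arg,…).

1. move(b,c)  →  {at(a), at(b), at(c), at(d), linked(c,c), marked(a,d), marked(b,c), marked(c,b), marked(d,a), ready(b,d), ready(c,b), ready(d,c)}
2. move(a,d)  →  {at(a), at(b), at(c), at(d), linked(c,c), linked(d,d), marked(a,d), marked(b,c), marked(c,b), marked(d,a), ready(b,d), ready(c,b), ready(d,a), ready(d,c)}
3. step(b,c)  →  {at(a), at(b), at(c), at(d), holds(c), linked(b,c), linked(c,c), linked(d,d), marked(a,d), marked(b,c), marked(d,a), ready(b,d), ready(c,b), ready(d,a), ready(d,c)}
4. step(a,d)  →  {at(a), at(b), at(c), at(d), holds(c), holds(d), linked(a,d), linked(b,c), linked(c,c), linked(d,d), marked(a,d), marked(b,c), ready(b,d), ready(c,b), ready(d,a), ready(d,c)}

move(b,c); move(a,d); step(b,c); step(a,d)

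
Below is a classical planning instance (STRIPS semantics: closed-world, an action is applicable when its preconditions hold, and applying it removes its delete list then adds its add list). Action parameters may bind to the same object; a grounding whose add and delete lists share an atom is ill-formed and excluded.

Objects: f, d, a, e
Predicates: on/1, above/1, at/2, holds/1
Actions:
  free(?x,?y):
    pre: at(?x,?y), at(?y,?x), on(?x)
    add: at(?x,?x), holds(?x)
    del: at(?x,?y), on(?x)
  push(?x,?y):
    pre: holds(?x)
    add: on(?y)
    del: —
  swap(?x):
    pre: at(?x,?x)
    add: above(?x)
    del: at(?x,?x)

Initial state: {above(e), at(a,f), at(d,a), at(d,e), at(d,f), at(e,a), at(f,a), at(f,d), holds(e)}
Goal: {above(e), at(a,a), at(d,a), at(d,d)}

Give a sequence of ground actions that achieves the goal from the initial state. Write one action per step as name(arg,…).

push(e,d); free(d,f); push(d,a); free(a,f)

1. push(e,d)  →  {above(e), at(a,f), at(d,a), at(d,e), at(d,f), at(e,a), at(f,a), at(f,d), holds(e), on(d)}
2. free(d,f)  →  {above(e), at(a,f), at(d,a), at(d,d), at(d,e), at(e,a), at(f,a), at(f,d), holds(d), holds(e)}
3. push(d,a)  →  {above(e), at(a,f), at(d,a), at(d,d), at(d,e), at(e,a), at(f,a), at(f,d), holds(d), holds(e), on(a)}
4. free(a,f)  →  {above(e), at(a,a), at(d,a), at(d,d), at(d,e), at(e,a), at(f,a), at(f,d), holds(a), holds(d), holds(e)}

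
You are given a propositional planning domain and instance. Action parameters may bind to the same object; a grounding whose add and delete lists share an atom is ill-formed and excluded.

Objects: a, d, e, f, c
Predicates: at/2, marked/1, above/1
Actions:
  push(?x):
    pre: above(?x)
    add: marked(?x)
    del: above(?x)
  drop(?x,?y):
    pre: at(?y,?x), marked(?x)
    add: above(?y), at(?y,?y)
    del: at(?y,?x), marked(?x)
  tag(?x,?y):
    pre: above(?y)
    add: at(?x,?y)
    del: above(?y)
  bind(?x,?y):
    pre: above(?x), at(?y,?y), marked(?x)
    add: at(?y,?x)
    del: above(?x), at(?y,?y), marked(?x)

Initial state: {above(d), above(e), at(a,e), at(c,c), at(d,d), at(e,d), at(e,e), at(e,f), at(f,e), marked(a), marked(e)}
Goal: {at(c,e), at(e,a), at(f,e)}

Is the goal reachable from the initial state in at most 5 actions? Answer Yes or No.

Yes

1. drop(e,a)  →  {above(a), above(d), above(e), at(a,a), at(c,c), at(d,d), at(e,d), at(e,e), at(e,f), at(f,e), marked(a)}
2. tag(e,a)  →  {above(d), above(e), at(a,a), at(c,c), at(d,d), at(e,a), at(e,d), at(e,e), at(e,f), at(f,e), marked(a)}
3. tag(c,e)  →  {above(d), at(a,a), at(c,c), at(c,e), at(d,d), at(e,a), at(e,d), at(e,e), at(e,f), at(f,e), marked(a)}
optimal plan length = 3; 3 ≤ 5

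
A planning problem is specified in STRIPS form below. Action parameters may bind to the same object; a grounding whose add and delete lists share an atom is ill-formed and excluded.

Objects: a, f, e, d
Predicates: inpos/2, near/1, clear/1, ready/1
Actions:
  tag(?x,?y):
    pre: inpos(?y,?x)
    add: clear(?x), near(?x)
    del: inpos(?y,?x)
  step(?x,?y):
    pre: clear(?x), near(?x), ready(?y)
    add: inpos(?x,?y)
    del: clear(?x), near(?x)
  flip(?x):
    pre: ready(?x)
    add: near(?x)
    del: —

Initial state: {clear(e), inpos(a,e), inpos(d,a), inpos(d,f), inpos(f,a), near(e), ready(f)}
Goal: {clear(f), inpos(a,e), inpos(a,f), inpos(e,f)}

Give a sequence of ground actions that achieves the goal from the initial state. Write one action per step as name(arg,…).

1. tag(a,f)  →  {clear(a), clear(e), inpos(a,e), inpos(d,a), inpos(d,f), near(a), near(e), ready(f)}
2. tag(f,d)  →  {clear(a), clear(e), clear(f), inpos(a,e), inpos(d,a), near(a), near(e), near(f), ready(f)}
3. step(a,f)  →  {clear(e), clear(f), inpos(a,e), inpos(a,f), inpos(d,a), near(e), near(f), ready(f)}
4. step(e,f)  →  {clear(f), inpos(a,e), inpos(a,f), inpos(d,a), inpos(e,f), near(f), ready(f)}

tag(a,f); tag(f,d); step(a,f); step(e,f)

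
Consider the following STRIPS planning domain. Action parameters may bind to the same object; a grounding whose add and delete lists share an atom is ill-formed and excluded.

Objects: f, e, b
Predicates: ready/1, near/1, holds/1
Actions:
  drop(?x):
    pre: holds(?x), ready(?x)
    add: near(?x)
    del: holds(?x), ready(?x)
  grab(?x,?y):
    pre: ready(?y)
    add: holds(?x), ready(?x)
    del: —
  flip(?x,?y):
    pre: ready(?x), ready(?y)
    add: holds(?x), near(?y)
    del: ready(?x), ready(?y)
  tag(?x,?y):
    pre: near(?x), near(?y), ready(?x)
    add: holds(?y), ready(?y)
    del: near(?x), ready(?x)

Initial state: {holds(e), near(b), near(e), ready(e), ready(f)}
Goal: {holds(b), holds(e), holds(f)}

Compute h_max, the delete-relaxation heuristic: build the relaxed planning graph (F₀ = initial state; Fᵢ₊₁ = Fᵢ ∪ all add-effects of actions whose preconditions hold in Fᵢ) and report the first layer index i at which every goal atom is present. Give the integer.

1

F0 = init (5 atoms)
F1 = F0 ∪ {holds(b), holds(f), near(f), ready(b)}  (9 atoms)
goal ⊆ F1  ⇒  h_max = 1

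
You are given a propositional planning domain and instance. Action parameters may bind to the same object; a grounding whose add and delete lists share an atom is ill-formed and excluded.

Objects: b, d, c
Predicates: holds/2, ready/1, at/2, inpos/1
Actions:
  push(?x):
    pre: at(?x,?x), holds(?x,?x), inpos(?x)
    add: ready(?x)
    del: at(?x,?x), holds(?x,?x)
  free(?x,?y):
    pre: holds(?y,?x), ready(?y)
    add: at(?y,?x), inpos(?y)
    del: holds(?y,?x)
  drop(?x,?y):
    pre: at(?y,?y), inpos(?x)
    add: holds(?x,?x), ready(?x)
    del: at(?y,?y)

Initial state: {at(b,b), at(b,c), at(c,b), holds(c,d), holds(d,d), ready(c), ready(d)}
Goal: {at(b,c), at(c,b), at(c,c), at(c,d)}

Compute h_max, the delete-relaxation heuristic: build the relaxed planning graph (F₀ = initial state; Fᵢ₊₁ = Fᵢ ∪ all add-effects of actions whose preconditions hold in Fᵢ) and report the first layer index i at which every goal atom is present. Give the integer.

F0 = init (7 atoms)
F1 = F0 ∪ {at(c,d), at(d,d), inpos(c), inpos(d)}  (11 atoms)
F2 = F1 ∪ {holds(c,c)}  (12 atoms)
F3 = F2 ∪ {at(c,c)}  (13 atoms)
goal ⊆ F3  ⇒  h_max = 3

3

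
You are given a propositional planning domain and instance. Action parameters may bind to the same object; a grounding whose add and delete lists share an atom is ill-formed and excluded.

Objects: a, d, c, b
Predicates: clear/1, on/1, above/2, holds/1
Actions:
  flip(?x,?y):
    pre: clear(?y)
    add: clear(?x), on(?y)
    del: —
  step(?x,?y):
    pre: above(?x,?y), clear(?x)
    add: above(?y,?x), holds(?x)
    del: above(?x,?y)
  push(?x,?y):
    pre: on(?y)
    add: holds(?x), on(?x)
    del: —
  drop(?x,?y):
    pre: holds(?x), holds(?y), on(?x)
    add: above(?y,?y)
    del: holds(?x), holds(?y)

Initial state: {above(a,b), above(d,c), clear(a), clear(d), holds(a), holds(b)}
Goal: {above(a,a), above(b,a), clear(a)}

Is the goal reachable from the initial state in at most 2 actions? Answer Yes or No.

No

1. flip(a,a)  →  {above(a,b), above(d,c), clear(a), clear(d), holds(a), holds(b), on(a)}
2. step(a,b)  →  {above(b,a), above(d,c), clear(a), clear(d), holds(a), holds(b), on(a)}
3. drop(a,a)  →  {above(a,a), above(b,a), above(d,c), clear(a), clear(d), holds(b), on(a)}
optimal plan length = 3; 3 > 2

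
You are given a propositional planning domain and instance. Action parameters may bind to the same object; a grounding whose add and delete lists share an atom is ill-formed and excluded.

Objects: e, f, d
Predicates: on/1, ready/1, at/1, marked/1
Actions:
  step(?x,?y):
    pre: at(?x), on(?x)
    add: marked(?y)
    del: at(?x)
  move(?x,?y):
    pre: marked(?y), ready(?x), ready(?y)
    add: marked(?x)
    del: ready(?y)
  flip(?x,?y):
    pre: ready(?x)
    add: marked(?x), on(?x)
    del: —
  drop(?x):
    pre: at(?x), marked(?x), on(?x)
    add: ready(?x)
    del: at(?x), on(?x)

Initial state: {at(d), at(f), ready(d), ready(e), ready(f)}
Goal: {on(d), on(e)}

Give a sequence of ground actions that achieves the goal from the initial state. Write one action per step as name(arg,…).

flip(e,e); flip(d,e)

1. flip(e,e)  →  {at(d), at(f), marked(e), on(e), ready(d), ready(e), ready(f)}
2. flip(d,e)  →  {at(d), at(f), marked(d), marked(e), on(d), on(e), ready(d), ready(e), ready(f)}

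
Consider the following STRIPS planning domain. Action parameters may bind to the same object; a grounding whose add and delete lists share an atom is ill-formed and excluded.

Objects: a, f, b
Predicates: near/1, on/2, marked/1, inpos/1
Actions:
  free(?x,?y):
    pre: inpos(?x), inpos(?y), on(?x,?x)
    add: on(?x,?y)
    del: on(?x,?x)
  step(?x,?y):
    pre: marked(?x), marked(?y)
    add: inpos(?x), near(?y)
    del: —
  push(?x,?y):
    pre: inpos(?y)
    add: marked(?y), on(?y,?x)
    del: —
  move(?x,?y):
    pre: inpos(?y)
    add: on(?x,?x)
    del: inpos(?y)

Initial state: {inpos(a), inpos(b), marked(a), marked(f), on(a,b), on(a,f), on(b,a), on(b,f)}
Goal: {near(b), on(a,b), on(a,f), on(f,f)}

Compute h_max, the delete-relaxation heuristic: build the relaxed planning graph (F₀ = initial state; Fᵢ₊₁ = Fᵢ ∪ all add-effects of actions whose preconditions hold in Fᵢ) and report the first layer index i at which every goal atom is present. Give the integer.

2

F0 = init (8 atoms)
F1 = F0 ∪ {inpos(f), marked(b), near(a), near(f), on(a,a), on(b,b), on(f,f)}  (15 atoms)
F2 = F1 ∪ {near(b), on(f,a), on(f,b)}  (18 atoms)
goal ⊆ F2  ⇒  h_max = 2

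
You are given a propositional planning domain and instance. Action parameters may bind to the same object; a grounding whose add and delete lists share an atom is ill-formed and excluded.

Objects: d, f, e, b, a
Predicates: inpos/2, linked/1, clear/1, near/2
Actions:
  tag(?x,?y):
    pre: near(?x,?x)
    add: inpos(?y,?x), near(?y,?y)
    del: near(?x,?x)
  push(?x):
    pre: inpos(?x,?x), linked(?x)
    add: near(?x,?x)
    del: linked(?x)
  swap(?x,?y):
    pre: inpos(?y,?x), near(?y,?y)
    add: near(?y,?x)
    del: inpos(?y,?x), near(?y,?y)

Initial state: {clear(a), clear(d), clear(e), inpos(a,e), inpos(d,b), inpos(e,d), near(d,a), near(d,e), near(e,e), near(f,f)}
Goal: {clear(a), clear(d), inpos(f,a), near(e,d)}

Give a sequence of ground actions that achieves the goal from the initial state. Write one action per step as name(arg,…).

1. tag(f,a)  →  {clear(a), clear(d), clear(e), inpos(a,e), inpos(a,f), inpos(d,b), inpos(e,d), near(a,a), near(d,a), near(d,e), near(e,e)}
2. tag(a,f)  →  {clear(a), clear(d), clear(e), inpos(a,e), inpos(a,f), inpos(d,b), inpos(e,d), inpos(f,a), near(d,a), near(d,e), near(e,e), near(f,f)}
3. swap(d,e)  →  {clear(a), clear(d), clear(e), inpos(a,e), inpos(a,f), inpos(d,b), inpos(f,a), near(d,a), near(d,e), near(e,d), near(f,f)}

tag(f,a); tag(a,f); swap(d,e)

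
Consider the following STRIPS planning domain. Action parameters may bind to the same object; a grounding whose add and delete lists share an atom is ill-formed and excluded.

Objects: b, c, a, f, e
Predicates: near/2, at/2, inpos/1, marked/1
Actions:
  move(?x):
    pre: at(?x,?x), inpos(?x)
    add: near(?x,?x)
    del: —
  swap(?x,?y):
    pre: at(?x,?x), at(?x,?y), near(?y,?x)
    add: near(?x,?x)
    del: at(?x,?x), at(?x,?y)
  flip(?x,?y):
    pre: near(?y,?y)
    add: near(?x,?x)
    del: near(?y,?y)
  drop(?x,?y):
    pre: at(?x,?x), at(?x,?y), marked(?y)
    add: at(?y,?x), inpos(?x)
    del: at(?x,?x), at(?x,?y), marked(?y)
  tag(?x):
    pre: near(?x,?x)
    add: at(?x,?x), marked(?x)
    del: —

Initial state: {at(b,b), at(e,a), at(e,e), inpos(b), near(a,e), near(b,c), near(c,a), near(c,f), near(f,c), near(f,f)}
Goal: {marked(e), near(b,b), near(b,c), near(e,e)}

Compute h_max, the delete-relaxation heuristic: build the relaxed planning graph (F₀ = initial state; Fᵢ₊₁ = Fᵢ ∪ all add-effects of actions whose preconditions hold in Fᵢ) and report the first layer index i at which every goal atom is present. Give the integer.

2

F0 = init (10 atoms)
F1 = F0 ∪ {at(f,f), marked(f), near(a,a), near(b,b), near(c,c), near(e,e)}  (16 atoms)
F2 = F1 ∪ {at(a,a), at(c,c), marked(a), marked(b), marked(c), marked(e)}  (22 atoms)
goal ⊆ F2  ⇒  h_max = 2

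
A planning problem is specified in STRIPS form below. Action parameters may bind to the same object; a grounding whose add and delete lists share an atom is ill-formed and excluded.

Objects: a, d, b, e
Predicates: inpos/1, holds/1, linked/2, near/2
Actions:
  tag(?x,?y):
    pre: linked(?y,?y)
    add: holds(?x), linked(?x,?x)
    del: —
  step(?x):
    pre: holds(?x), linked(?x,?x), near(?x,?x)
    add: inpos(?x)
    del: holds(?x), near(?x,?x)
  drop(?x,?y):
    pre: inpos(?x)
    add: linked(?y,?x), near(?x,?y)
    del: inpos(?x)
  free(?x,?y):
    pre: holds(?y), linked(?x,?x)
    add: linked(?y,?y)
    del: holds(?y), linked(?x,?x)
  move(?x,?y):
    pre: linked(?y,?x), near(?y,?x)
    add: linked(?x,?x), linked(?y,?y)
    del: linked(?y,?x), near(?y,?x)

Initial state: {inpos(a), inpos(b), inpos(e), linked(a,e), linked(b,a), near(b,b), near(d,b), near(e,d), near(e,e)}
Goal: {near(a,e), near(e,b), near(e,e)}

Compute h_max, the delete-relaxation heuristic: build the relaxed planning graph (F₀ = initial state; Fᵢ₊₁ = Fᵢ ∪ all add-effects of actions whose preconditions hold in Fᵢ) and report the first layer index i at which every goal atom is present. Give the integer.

F0 = init (9 atoms)
F1 = F0 ∪ {linked(a,a), linked(a,b), linked(b,b), linked(b,e), linked(d,a), linked(d,b), linked(d,e), linked(e,a), linked(e,b), linked(e,e), near(a,a), near(a,b), near(a,d), near(a,e), near(b,a), near(b,d), near(b,e), near(e,a), near(e,b)}  (28 atoms)
goal ⊆ F1  ⇒  h_max = 1

1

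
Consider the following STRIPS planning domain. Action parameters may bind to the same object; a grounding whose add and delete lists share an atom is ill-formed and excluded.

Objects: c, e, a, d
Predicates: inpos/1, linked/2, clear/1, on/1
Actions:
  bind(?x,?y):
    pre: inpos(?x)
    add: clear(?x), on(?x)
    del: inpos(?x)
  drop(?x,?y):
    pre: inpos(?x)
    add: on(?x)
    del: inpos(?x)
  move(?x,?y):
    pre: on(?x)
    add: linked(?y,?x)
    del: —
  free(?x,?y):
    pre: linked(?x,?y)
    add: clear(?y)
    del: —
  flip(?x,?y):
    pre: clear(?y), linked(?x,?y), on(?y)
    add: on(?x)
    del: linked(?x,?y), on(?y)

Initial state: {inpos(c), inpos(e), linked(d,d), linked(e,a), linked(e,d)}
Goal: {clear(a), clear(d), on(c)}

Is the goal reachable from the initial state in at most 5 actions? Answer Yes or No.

1. bind(c,c)  →  {clear(c), inpos(e), linked(d,d), linked(e,a), linked(e,d), on(c)}
2. free(e,a)  →  {clear(a), clear(c), inpos(e), linked(d,d), linked(e,a), linked(e,d), on(c)}
3. free(e,d)  →  {clear(a), clear(c), clear(d), inpos(e), linked(d,d), linked(e,a), linked(e,d), on(c)}
optimal plan length = 3; 3 ≤ 5

Yes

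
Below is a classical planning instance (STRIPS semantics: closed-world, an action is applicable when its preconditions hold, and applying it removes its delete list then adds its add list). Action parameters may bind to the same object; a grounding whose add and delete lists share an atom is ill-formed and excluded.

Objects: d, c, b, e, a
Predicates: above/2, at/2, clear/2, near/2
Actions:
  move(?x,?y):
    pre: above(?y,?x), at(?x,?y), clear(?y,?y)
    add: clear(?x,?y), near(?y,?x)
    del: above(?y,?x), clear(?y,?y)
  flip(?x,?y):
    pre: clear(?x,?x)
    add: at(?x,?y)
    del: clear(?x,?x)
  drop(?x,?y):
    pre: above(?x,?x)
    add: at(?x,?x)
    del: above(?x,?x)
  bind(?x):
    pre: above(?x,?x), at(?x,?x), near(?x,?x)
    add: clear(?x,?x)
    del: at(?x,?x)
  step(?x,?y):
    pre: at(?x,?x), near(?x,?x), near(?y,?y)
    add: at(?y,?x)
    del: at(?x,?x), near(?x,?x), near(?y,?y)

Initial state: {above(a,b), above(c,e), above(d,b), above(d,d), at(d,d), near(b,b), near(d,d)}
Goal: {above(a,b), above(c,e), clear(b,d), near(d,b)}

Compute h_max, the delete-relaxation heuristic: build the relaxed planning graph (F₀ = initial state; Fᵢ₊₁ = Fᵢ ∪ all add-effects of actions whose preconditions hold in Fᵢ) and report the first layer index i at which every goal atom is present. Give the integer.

F0 = init (7 atoms)
F1 = F0 ∪ {at(b,d), clear(d,d)}  (9 atoms)
F2 = F1 ∪ {at(d,a), at(d,b), at(d,c), at(d,e), clear(b,d), near(d,b)}  (15 atoms)
goal ⊆ F2  ⇒  h_max = 2

2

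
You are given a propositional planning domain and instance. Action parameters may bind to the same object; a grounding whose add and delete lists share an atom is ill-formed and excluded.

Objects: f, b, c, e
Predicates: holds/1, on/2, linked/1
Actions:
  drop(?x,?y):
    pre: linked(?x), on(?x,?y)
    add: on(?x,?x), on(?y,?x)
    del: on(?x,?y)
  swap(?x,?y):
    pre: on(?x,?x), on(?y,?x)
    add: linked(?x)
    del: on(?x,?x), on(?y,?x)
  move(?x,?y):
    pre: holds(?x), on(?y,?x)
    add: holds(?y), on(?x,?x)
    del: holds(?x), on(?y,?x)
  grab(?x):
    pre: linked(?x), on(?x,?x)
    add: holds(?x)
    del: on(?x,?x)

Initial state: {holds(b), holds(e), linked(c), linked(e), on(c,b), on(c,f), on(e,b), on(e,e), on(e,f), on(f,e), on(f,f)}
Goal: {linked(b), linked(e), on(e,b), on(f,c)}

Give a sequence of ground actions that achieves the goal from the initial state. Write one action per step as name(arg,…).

drop(c,f); move(b,c); swap(b,b)

1. drop(c,f)  →  {holds(b), holds(e), linked(c), linked(e), on(c,b), on(c,c), on(e,b), on(e,e), on(e,f), on(f,c), on(f,e), on(f,f)}
2. move(b,c)  →  {holds(c), holds(e), linked(c), linked(e), on(b,b), on(c,c), on(e,b), on(e,e), on(e,f), on(f,c), on(f,e), on(f,f)}
3. swap(b,b)  →  {holds(c), holds(e), linked(b), linked(c), linked(e), on(c,c), on(e,b), on(e,e), on(e,f), on(f,c), on(f,e), on(f,f)}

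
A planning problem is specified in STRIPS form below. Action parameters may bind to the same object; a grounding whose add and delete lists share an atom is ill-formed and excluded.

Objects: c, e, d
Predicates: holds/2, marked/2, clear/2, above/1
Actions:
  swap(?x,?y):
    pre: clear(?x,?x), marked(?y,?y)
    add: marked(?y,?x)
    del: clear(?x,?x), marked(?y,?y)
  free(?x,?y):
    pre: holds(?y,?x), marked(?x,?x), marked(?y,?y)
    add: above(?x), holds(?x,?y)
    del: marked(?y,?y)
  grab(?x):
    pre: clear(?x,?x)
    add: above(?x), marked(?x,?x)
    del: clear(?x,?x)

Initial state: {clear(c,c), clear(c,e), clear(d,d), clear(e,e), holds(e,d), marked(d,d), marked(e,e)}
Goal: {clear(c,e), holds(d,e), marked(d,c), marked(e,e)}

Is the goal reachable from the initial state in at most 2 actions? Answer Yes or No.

1. free(d,e)  →  {above(d), clear(c,c), clear(c,e), clear(d,d), clear(e,e), holds(d,e), holds(e,d), marked(d,d)}
2. swap(c,d)  →  {above(d), clear(c,e), clear(d,d), clear(e,e), holds(d,e), holds(e,d), marked(d,c)}
3. grab(e)  →  {above(d), above(e), clear(c,e), clear(d,d), holds(d,e), holds(e,d), marked(d,c), marked(e,e)}
optimal plan length = 3; 3 > 2

No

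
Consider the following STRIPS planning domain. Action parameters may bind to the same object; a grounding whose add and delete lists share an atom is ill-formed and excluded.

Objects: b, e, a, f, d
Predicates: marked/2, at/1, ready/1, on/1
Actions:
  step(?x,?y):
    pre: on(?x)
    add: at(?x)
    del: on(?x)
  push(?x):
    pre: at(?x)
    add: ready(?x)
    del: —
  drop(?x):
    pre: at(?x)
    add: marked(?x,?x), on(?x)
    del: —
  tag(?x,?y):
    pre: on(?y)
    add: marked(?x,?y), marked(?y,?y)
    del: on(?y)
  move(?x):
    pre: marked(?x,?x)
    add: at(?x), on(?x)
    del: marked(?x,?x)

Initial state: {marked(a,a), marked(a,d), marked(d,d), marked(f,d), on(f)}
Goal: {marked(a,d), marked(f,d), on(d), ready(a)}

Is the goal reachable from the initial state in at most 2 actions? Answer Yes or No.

1. move(a)  →  {at(a), marked(a,d), marked(d,d), marked(f,d), on(a), on(f)}
2. push(a)  →  {at(a), marked(a,d), marked(d,d), marked(f,d), on(a), on(f), ready(a)}
3. move(d)  →  {at(a), at(d), marked(a,d), marked(f,d), on(a), on(d), on(f), ready(a)}
optimal plan length = 3; 3 > 2

No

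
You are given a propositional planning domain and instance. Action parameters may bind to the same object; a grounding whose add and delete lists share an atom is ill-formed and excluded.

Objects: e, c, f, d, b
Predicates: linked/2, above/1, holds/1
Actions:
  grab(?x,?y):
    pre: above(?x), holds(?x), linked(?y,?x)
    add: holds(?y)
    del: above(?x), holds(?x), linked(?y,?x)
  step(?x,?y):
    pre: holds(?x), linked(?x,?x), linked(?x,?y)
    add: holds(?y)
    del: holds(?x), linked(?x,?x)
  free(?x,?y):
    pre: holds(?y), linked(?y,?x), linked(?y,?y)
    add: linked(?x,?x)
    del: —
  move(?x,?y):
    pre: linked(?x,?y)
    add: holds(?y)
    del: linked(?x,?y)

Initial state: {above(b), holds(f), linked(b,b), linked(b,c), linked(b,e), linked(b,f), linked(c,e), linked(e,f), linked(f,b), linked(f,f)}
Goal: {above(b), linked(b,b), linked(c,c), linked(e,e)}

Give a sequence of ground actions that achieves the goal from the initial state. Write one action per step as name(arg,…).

1. step(f,b)  →  {above(b), holds(b), linked(b,b), linked(b,c), linked(b,e), linked(b,f), linked(c,e), linked(e,f), linked(f,b)}
2. free(e,b)  →  {above(b), holds(b), linked(b,b), linked(b,c), linked(b,e), linked(b,f), linked(c,e), linked(e,e), linked(e,f), linked(f,b)}
3. free(c,b)  →  {above(b), holds(b), linked(b,b), linked(b,c), linked(b,e), linked(b,f), linked(c,c), linked(c,e), linked(e,e), linked(e,f), linked(f,b)}

step(f,b); free(e,b); free(c,b)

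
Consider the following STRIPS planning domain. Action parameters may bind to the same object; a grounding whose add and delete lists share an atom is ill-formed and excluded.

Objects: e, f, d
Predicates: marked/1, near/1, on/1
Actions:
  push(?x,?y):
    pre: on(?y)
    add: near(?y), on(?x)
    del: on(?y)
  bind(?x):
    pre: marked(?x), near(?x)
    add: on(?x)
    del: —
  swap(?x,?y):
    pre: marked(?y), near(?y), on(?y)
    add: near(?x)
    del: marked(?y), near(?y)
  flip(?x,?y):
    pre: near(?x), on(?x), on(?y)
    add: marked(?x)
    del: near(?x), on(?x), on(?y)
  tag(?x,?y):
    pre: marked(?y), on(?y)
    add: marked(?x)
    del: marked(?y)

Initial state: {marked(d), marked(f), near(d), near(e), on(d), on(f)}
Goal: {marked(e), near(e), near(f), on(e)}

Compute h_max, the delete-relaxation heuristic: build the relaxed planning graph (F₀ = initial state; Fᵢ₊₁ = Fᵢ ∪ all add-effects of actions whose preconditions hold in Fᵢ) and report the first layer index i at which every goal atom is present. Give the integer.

1

F0 = init (6 atoms)
F1 = F0 ∪ {marked(e), near(f), on(e)}  (9 atoms)
goal ⊆ F1  ⇒  h_max = 1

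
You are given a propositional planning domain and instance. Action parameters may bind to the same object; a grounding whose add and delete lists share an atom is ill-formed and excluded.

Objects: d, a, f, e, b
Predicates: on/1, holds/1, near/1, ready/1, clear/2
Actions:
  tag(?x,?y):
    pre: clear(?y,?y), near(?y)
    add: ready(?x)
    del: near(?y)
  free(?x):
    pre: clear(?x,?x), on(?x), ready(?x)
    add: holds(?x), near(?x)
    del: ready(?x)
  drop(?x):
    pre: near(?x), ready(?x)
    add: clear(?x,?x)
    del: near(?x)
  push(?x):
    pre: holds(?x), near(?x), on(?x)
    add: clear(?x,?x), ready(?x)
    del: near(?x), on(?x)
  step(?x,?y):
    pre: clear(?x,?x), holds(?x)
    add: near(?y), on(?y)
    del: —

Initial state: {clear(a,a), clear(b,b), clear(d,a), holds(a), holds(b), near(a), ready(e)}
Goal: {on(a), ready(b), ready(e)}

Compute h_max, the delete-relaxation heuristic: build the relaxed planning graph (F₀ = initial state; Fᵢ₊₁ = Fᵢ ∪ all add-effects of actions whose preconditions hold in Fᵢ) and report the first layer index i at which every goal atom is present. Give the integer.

1

F0 = init (7 atoms)
F1 = F0 ∪ {near(b), near(d), near(e), near(f), on(a), on(b), on(d), on(e), on(f), ready(a), ready(b), ready(d), ready(f)}  (20 atoms)
goal ⊆ F1  ⇒  h_max = 1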